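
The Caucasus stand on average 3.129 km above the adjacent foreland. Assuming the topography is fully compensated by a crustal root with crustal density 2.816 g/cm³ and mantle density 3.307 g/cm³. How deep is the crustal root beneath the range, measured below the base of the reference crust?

17.9 km

Isostatic balance requires: the weight of the topography is balanced by the buoyancy of the root, ρ_c h = (ρ_m − ρ_c) r.
r = h · ρ_c / (ρ_m − ρ_c) = 3.129 km × 2.816 / (3.307 − 2.816) = 17.9 km.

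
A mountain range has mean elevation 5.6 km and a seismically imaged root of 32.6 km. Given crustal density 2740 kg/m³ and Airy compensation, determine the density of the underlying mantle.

Airy balance: ρ_c h = (ρ_m − ρ_c) r → ρ_m = ρ_c (1 + h/r).
ρ_m = 2740 × (1 + 5.6 km/32.6 km) = 3210 kg/m³.

3210 kg/m³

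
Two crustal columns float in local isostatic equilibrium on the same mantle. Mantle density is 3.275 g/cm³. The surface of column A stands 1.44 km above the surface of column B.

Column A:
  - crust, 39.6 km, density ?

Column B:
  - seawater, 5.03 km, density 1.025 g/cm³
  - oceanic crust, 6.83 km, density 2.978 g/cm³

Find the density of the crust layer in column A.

Take the compensation level at the base of the deeper column (depth z_c below the surface of column A) and equate Σ ρ_i t_i down to z_c; mantle fills any gap and the z_c terms cancel.
Column A: 39.6×ρ + (z_c − 39.6)×3.275
Column B: 1.44×0 + 5.03×1.025 + 6.83×2.978 + (z_c − 1.44 − 11.86)×3.275
The z_c×3.275 term appears on both sides and cancels. Collect the known terms of each column as K = Σ(ρt)_known − 3.275 × (depth of known layers): K_A = 0 − 3.275×39.6 = −129.69; K_B = 25.49549 − 3.275×(1.44 + 11.86) = −18.06201.
Balance: K_A + 39.6×ρ = K_B, so ρ = (K_B − K_A)/39.6 = 111.628/39.6 = 2.82 g/cm³.

2.82 g/cm³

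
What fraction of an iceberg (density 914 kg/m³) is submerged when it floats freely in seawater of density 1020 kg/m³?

Submerged fraction = ρ_obj/ρ_fluid = 914/1020 = 0.896.

0.896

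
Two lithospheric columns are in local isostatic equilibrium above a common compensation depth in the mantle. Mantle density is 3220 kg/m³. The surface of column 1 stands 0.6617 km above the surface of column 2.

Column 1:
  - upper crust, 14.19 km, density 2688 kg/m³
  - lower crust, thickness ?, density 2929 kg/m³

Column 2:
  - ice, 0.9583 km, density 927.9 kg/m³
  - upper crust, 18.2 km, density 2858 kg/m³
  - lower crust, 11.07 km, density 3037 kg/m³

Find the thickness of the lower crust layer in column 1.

18.5 km

Take the compensation level at the base of the deeper column (depth z_c below the surface of column 1) and equate Σ ρ_i t_i down to z_c; mantle fills any gap and the z_c terms cancel.
Column 1: 14.19×2688 + x×2929 + (z_c − 14.19 − x)×3220
Column 2: 0.6617×0 + 0.9583×927.9 + 18.2×2858 + 11.07×3037 + (z_c − 0.6617 − 30.2283)×3220
The z_c×3220 term appears on both sides and cancels. Collect the known terms of each column as K = Σ(ρt)_known − 3220 × (depth of known layers): K_1 = 38142.72 − 3220×14.19 = −7549.08; K_2 = 86524.3966 − 3220×(0.6617 + 30.2283) = −12941.4034.
Balance: K_1 − x×(3220 − 2929) = K_2, so x = (K_1 − K_2)/(3220 − 2929) = 5392.32/291 = 18.5 km.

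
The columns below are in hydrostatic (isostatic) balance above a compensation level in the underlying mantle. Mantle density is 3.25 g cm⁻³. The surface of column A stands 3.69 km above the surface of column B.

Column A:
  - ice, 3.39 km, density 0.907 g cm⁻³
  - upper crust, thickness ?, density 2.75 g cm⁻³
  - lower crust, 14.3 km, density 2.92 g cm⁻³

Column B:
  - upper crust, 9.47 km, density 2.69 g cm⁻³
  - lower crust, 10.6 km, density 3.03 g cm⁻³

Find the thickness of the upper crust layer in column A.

Take the compensation level at the base of the deeper column (depth z_c below the surface of column A) and equate Σ ρ_i t_i down to z_c; mantle fills any gap and the z_c terms cancel.
Column A: 3.39×0.907 + x×2.75 + 14.3×2.92 + (z_c − 17.69 − x)×3.25
Column B: 3.69×0 + 9.47×2.69 + 10.6×3.03 + (z_c − 3.69 − 20.07)×3.25
The z_c×3.25 term appears on both sides and cancels. Collect the known terms of each column as K = Σ(ρt)_known − 3.25 × (depth of known layers): K_A = 44.83073 − 3.25×17.69 = −12.66177; K_B = 57.5923 − 3.25×(3.69 + 20.07) = −19.6277.
Balance: K_A − x×(3.25 − 2.75) = K_B, so x = (K_A − K_B)/(3.25 − 2.75) = 6.96593/0.5 = 13.9 km.

13.9 km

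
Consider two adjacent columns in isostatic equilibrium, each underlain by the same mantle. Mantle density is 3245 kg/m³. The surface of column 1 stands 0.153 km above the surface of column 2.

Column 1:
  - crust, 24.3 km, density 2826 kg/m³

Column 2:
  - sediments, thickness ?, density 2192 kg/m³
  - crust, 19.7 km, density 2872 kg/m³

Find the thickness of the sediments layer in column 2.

Take the compensation level at the base of the deeper column (depth z_c below the surface of column 1) and equate Σ ρ_i t_i down to z_c; mantle fills any gap and the z_c terms cancel.
Column 1: 24.3×2826 + (z_c − 24.3)×3245
Column 2: 0.153×0 + x×2192 + 19.7×2872 + (z_c − 0.153 − 19.7 − x)×3245
The z_c×3245 term appears on both sides and cancels. Collect the known terms of each column as K = Σ(ρt)_known − 3245 × (depth of known layers): K_1 = 68671.8 − 3245×24.3 = −10181.7; K_2 = 56578.4 − 3245×(0.153 + 19.7) = −7844.585.
Balance: K_1 = K_2 − x×(3245 − 2192), so x = (K_2 − K_1)/(3245 − 2192) = 2337.12/1053 = 2.22 km.

2.22 km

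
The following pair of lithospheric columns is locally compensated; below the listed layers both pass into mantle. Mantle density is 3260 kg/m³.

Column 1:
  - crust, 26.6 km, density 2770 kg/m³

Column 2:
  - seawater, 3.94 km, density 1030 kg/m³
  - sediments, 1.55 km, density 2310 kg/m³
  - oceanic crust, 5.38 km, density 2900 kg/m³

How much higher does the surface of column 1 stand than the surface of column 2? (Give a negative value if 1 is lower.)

0.257 km

For any compensation level in the mantle, the mantle terms cancel and isostasy reduces to e = (Σt_1 − Σt_2) − (Σ(ρt)_1 − Σ(ρt)_2) / ρ_m.
Σt_1 = 26.6 km; Σt_2 = 10.87 km; Σ(ρt)_1 = 73682; Σ(ρt)_2 = 23240.7 (in km·kg/m³).
e = (26.6 − 10.87) − (73682 − 23240.7) / 3260 = 0.257 km.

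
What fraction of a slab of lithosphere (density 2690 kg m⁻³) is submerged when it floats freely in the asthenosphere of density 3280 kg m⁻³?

Submerged fraction = ρ_obj/ρ_fluid = 2690/3280 = 82%.

82%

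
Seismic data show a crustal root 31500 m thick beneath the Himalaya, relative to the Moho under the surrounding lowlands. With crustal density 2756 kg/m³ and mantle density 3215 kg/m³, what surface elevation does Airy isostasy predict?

Isostatic balance requires: ρ_c h = (ρ_m − ρ_c) r.
h = r (ρ_m − ρ_c) / ρ_c = 31500 m × (3215 − 2756) / 2756 = 5250 m.

5250 m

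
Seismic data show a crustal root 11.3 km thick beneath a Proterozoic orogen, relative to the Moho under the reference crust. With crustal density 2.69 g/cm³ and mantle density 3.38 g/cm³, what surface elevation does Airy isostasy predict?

For local isostatic compensation: ρ_c h = (ρ_m − ρ_c) r.
h = r (ρ_m − ρ_c) / ρ_c = 11.3 km × (3.38 − 2.69) / 2.69 = 2.9 km.

2.9 km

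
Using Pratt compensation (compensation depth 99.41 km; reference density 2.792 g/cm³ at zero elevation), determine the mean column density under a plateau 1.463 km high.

2.75 g/cm³

Pratt balance: ρ_ref D = ρ (D + h).
ρ = ρ_ref D/(D + h) = 2.792 × 99.41 km/(99.41 km + 1.463 km) = 2.75 g/cm³.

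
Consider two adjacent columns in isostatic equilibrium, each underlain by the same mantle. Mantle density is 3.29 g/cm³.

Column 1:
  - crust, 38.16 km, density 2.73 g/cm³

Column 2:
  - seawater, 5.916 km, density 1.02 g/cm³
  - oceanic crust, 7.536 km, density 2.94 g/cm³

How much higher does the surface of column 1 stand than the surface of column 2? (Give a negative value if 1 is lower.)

For any compensation level in the mantle, the mantle terms cancel and isostasy reduces to e = (Σt_1 − Σt_2) − (Σ(ρt)_1 − Σ(ρt)_2) / ρ_m.
Σt_1 = 38.16 km; Σt_2 = 13.452 km; Σ(ρt)_1 = 104.1768; Σ(ρt)_2 = 28.19016 (in km·g/cm³).
e = (38.16 − 13.452) − (104.1768 − 28.19016) / 3.29 = 1.61 km.

1.61 km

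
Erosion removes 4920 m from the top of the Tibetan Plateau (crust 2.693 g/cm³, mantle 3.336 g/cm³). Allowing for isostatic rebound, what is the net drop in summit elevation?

Rebound u = e ρ_c/ρ_m = 4920 m × 2.693/3.336 = 3972 m.
Net surface drop = e − u = 4920 m − 3972 m = e (ρ_m − ρ_c)/ρ_m = 948 m.

948 m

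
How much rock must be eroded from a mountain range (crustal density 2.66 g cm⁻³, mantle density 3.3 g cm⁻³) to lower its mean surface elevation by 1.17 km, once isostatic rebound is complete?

Net drop Δ = e − u = e − e ρ_c/ρ_m = e (ρ_m − ρ_c)/ρ_m.
e = Δ ρ_m/(ρ_m − ρ_c) = 1.17 km × 3.3/0.64 = 6.03 km.

6.03 km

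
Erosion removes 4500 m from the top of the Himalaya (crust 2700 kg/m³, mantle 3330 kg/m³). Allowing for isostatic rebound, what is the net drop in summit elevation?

851 m

Rebound u = e ρ_c/ρ_m = 4500 m × 2700/3330 = 3649 m.
Net surface drop = e − u = 4500 m − 3649 m = e (ρ_m − ρ_c)/ρ_m = 851 m.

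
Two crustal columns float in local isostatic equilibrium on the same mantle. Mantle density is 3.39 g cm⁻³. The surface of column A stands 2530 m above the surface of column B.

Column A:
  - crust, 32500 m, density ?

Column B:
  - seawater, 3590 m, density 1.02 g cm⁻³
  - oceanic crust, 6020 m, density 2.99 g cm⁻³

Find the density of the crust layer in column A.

Take the compensation level at the base of the deeper column (depth z_c below the surface of column A) and equate Σ ρ_i t_i down to z_c; mantle fills any gap and the z_c terms cancel.
Column A: 32500×ρ + (z_c − 32500)×3.39
Column B: 2530×0 + 3590×1.02 + 6020×2.99 + (z_c − 2530 − 9610)×3.39
The z_c×3.39 term appears on both sides and cancels. Collect the known terms of each column as K = Σ(ρt)_known − 3.39 × (depth of known layers): K_A = 0 − 3.39×32500 = −110175; K_B = 21661.6 − 3.39×(2530 + 9610) = −19493.
Balance: K_A + 32500×ρ = K_B, so ρ = (K_B − K_A)/32500 = 90682/32500 = 2.79 g cm⁻³.

2.79 g cm⁻³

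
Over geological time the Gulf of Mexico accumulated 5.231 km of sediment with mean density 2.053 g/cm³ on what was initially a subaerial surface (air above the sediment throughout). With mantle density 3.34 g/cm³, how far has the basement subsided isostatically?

3.22 km

Subaerial load: s = t ρ_sed / ρ_m = 5.231 km × 2.053/3.34 = 3.22 km.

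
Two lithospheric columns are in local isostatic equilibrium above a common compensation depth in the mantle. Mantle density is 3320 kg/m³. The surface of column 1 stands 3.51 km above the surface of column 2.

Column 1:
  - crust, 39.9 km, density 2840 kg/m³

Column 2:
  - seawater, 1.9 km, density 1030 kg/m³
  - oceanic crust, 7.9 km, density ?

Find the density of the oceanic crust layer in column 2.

2920 kg/m³

Take the compensation level at the base of the deeper column (depth z_c below the surface of column 1) and equate Σ ρ_i t_i down to z_c; mantle fills any gap and the z_c terms cancel.
Column 1: 39.9×2840 + (z_c − 39.9)×3320
Column 2: 3.51×0 + 1.9×1030 + 7.9×ρ + (z_c − 3.51 − 9.8)×3320
The z_c×3320 term appears on both sides and cancels. Collect the known terms of each column as K = Σ(ρt)_known − 3320 × (depth of known layers): K_1 = 113316 − 3320×39.9 = −19152; K_2 = 1957 − 3320×(3.51 + 9.8) = −42232.2.
Balance: K_1 = K_2 + 7.9×ρ, so ρ = (K_1 − K_2)/7.9 = 23080.2/7.9 = 2920 kg/m³.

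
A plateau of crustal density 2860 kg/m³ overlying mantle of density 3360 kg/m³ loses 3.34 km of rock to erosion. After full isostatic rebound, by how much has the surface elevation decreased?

Rebound u = e ρ_c/ρ_m = 3.34 km × 2860/3360 = 2.843 km.
Net surface drop = e − u = 3.34 km − 2.843 km = e (ρ_m − ρ_c)/ρ_m = 0.497 km.

0.497 km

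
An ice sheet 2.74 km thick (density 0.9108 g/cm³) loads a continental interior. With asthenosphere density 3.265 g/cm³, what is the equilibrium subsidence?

Equating mass per unit area of the two columns: the ice load ρ_ice t is balanced by mantle displaced below, ρ_m s.
s = t ρ_ice / ρ_m = 2.74 km × 0.9108/3.265 = 0.764 km.

0.764 km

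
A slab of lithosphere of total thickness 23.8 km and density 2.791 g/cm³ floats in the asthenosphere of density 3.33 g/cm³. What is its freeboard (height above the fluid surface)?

Floating equilibrium: submerged depth d = t ρ_obj/ρ_fluid = 23.8 km × 2.791/3.33 = 19.95 km.
Freeboard = t − d = 23.8 km − 19.95 km = 3.85 km.

3.85 km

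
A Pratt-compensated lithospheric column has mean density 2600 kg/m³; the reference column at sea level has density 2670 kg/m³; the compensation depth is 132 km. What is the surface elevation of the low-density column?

3.55 km

ρ_ref D = ρ (D + h) → h = D (ρ_ref − ρ)/ρ.
h = 132 km × (2670 − 2600)/2600 = 3.55 km.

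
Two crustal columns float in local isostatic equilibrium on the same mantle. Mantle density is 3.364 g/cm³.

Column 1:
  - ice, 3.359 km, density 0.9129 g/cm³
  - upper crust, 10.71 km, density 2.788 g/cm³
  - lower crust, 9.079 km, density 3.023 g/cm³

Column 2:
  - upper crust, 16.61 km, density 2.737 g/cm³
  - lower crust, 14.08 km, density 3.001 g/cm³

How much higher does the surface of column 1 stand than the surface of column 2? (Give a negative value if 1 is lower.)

For any compensation level in the mantle, the mantle terms cancel and isostasy reduces to e = (Σt_1 − Σt_2) − (Σ(ρt)_1 − Σ(ρt)_2) / ρ_m.
Σt_1 = 23.148 km; Σt_2 = 30.69 km; Σ(ρt)_1 = 60.3717281; Σ(ρt)_2 = 87.71565 (in km·g/cm³).
e = (23.148 − 30.69) − (60.3717281 − 87.71565) / 3.364 = 0.586 km.

0.586 km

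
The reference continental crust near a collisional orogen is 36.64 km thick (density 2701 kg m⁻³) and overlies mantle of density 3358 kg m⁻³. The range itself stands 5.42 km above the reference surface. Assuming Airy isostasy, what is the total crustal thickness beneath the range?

Root depth r = h ρ_c / (ρ_m − ρ_c) = 5.42 km × 2701 / 657 = 22.28 km.
Total thickness = T + h + r = 36.64 km + 5.42 km + 22.28 km = 64.3 km.

64.3 km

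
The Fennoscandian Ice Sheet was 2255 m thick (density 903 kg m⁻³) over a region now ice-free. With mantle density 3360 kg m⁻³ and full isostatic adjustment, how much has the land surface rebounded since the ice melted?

Removing the load lets mantle flow back in; uplift u satisfies ρ_ice t = ρ_m u.
u = t ρ_ice/ρ_m = 2255 m × 903/3360 = 606 m.

606 m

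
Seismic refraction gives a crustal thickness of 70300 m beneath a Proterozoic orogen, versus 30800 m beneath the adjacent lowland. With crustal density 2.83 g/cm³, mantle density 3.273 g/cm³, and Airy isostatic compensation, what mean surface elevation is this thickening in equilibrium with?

Excess crust Δ = 70300 m − 30800 m = 39500 m, split between elevation h and root r with h + r = Δ.
Airy balance ρ_c h = (ρ_m − ρ_c) r gives r = h ρ_c/(ρ_m − ρ_c), so h (1 + ρ_c/(ρ_m − ρ_c)) = Δ, i.e. h = Δ (ρ_m − ρ_c)/ρ_m.
h = 39500 m × 0.443/3.273 = 5350 m.

5350 m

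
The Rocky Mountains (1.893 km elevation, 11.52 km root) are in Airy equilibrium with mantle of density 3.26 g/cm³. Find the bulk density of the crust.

2.8 g/cm³

ρ_c h = (ρ_m − ρ_c) r → ρ_c (h + r) = ρ_m r → ρ_c = ρ_m r / (h + r).
ρ_c = 3.26 × 11.52 km / (1.893 km + 11.52 km) = 2.8 g/cm³.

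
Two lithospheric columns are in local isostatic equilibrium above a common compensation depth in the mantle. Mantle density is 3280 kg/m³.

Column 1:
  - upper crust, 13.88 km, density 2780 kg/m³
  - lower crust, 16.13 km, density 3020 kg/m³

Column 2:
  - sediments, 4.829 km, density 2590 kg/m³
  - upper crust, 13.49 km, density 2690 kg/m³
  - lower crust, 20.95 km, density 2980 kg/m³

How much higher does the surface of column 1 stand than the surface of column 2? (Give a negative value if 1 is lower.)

For any compensation level in the mantle, the mantle terms cancel and isostasy reduces to e = (Σt_1 − Σt_2) − (Σ(ρt)_1 − Σ(ρt)_2) / ρ_m.
Σt_1 = 30.01 km; Σt_2 = 39.269 km; Σ(ρt)_1 = 87299; Σ(ρt)_2 = 111226.21 (in km·kg/m³).
e = (30.01 − 39.269) − (87299 − 111226.21) / 3280 = −1.96 km.

−1.96 km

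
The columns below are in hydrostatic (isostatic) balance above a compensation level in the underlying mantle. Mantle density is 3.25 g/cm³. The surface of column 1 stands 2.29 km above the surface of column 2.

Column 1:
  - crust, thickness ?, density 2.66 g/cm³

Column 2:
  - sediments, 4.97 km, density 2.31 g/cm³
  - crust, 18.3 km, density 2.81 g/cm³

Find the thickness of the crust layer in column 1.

Take the compensation level at the base of the deeper column (depth z_c below the surface of column 1) and equate Σ ρ_i t_i down to z_c; mantle fills any gap and the z_c terms cancel.
Column 1: x×2.66 + (z_c − 0 − x)×3.25
Column 2: 2.29×0 + 4.97×2.31 + 18.3×2.81 + (z_c − 2.29 − 23.27)×3.25
The z_c×3.25 term appears on both sides and cancels. Collect the known terms of each column as K = Σ(ρt)_known − 3.25 × (depth of known layers): K_1 = 0 − 3.25×0 = 0; K_2 = 62.9037 − 3.25×(2.29 + 23.27) = −20.1663.
Balance: K_1 − x×(3.25 − 2.66) = K_2, so x = (K_1 − K_2)/(3.25 − 2.66) = 20.1663/0.59 = 34.2 km.

34.2 km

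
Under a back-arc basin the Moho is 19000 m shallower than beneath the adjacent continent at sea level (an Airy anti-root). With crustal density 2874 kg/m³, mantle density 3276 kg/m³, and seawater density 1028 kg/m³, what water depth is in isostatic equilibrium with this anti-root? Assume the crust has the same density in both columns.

Replacing a thickness d of crust by seawater at the top must be balanced by replacing crust with mantle at the base: d (ρ_c − ρ_w) = a (ρ_m − ρ_c).
d = a (ρ_m − ρ_c)/(ρ_c − ρ_w) = 19000 m × 402/1846 = 4140 m.

4140 m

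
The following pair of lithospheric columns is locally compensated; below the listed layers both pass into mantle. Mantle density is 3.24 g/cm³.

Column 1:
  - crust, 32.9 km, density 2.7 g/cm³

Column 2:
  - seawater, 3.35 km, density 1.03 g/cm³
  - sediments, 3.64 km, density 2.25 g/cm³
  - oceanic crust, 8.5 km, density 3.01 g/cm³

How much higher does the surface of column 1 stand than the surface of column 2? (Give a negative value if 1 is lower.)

1.48 km

For any compensation level in the mantle, the mantle terms cancel and isostasy reduces to e = (Σt_1 − Σt_2) − (Σ(ρt)_1 − Σ(ρt)_2) / ρ_m.
Σt_1 = 32.9 km; Σt_2 = 15.49 km; Σ(ρt)_1 = 88.83; Σ(ρt)_2 = 37.2255 (in km·g/cm³).
e = (32.9 − 15.49) − (88.83 − 37.2255) / 3.24 = 1.48 km.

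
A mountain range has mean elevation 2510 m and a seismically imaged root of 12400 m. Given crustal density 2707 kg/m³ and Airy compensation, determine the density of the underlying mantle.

3250 kg/m³

Airy balance: ρ_c h = (ρ_m − ρ_c) r → ρ_m = ρ_c (1 + h/r).
ρ_m = 2707 × (1 + 2510 m/12400 m) = 3250 kg/m³.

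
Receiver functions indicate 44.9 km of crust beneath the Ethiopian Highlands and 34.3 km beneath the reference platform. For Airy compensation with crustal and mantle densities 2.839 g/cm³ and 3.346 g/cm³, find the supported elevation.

1.61 km

Excess crust Δ = 44.9 km − 34.3 km = 10.6 km, split between elevation h and root r with h + r = Δ.
Airy balance ρ_c h = (ρ_m − ρ_c) r gives r = h ρ_c/(ρ_m − ρ_c), so h (1 + ρ_c/(ρ_m − ρ_c)) = Δ, i.e. h = Δ (ρ_m − ρ_c)/ρ_m.
h = 10.6 km × 0.507/3.346 = 1.61 km.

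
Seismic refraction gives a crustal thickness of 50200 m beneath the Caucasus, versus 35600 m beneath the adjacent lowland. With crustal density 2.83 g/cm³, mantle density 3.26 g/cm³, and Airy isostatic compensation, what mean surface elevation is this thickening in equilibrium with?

1930 m

Excess crust Δ = 50200 m − 35600 m = 14600 m, split between elevation h and root r with h + r = Δ.
Airy balance ρ_c h = (ρ_m − ρ_c) r gives r = h ρ_c/(ρ_m − ρ_c), so h (1 + ρ_c/(ρ_m − ρ_c)) = Δ, i.e. h = Δ (ρ_m − ρ_c)/ρ_m.
h = 14600 m × 0.43/3.26 = 1930 m.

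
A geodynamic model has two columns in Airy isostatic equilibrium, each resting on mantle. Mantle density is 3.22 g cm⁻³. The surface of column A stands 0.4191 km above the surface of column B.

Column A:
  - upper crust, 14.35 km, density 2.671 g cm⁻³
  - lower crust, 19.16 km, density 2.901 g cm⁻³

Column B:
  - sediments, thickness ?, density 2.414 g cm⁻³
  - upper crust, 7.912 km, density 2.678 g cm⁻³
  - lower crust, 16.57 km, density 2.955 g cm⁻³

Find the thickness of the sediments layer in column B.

Take the compensation level at the base of the deeper column (depth z_c below the surface of column A) and equate Σ ρ_i t_i down to z_c; mantle fills any gap and the z_c terms cancel.
Column A: 14.35×2.671 + 19.16×2.901 + (z_c − 33.51)×3.22
Column B: 0.4191×0 + x×2.414 + 7.912×2.678 + 16.57×2.955 + (z_c − 0.4191 − 24.482 − x)×3.22
The z_c×3.22 term appears on both sides and cancels. Collect the known terms of each column as K = Σ(ρt)_known − 3.22 × (depth of known layers): K_A = 93.91201 − 3.22×33.51 = −13.99019; K_B = 70.152686 − 3.22×(0.4191 + 24.482) = −10.028856.
Balance: K_A = K_B − x×(3.22 − 2.414), so x = (K_B − K_A)/(3.22 − 2.414) = 3.96133/0.806 = 4.91 km.

4.91 km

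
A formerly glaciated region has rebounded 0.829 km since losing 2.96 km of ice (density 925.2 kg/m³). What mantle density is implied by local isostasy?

3300 kg/m³

ρ_m = ρ_ice t / u = 925.2 × 2.96 km/0.829 km = 3300 kg/m³.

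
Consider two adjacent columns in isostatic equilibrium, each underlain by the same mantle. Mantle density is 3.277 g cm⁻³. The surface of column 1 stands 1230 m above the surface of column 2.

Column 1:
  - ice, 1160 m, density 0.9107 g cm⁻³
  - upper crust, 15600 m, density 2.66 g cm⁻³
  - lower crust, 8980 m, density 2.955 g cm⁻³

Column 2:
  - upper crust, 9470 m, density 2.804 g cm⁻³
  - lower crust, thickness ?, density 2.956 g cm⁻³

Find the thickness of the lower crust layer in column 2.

Take the compensation level at the base of the deeper column (depth z_c below the surface of column 1) and equate Σ ρ_i t_i down to z_c; mantle fills any gap and the z_c terms cancel.
Column 1: 1160×0.9107 + 15600×2.66 + 8980×2.955 + (z_c − 25740)×3.277
Column 2: 1230×0 + 9470×2.804 + x×2.956 + (z_c − 1230 − 9470 − x)×3.277
The z_c×3.277 term appears on both sides and cancels. Collect the known terms of each column as K = Σ(ρt)_known − 3.277 × (depth of known layers): K_1 = 69088.312 − 3.277×25740 = −15261.668; K_2 = 26553.88 − 3.277×(1230 + 9470) = −8510.02.
Balance: K_1 = K_2 − x×(3.277 − 2.956), so x = (K_2 − K_1)/(3.277 − 2.956) = 6751.65/0.321 = 21000 m.

21000 m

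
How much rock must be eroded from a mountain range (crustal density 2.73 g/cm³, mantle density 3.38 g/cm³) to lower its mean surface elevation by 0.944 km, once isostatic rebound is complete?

Net drop Δ = e − u = e − e ρ_c/ρ_m = e (ρ_m − ρ_c)/ρ_m.
e = Δ ρ_m/(ρ_m − ρ_c) = 0.944 km × 3.38/0.65 = 4.91 km.

4.91 km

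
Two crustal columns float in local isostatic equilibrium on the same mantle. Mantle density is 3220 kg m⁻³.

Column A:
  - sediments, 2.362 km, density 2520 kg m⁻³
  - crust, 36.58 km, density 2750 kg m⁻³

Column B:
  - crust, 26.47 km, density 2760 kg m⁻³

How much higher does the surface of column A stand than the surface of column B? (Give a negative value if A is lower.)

For any compensation level in the mantle, the mantle terms cancel and isostasy reduces to e = (Σt_A − Σt_B) − (Σ(ρt)_A − Σ(ρt)_B) / ρ_m.
Σt_A = 38.942 km; Σt_B = 26.47 km; Σ(ρt)_A = 106547.24; Σ(ρt)_B = 73057.2 (in km·kg m⁻³).
e = (38.942 − 26.47) − (106547.24 − 73057.2) / 3220 = 2.07 km.

2.07 km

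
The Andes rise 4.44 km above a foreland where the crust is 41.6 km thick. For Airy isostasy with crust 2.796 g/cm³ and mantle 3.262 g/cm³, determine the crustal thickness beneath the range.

Root depth r = h ρ_c / (ρ_m − ρ_c) = 4.44 km × 2.796 / 0.466 = 26.64 km.
Total thickness = T + h + r = 41.6 km + 4.44 km + 26.64 km = 72.7 km.

72.7 km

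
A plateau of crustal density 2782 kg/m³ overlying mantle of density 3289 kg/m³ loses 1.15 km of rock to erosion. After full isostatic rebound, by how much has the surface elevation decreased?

Rebound u = e ρ_c/ρ_m = 1.15 km × 2782/3289 = 0.9727 km.
Net surface drop = e − u = 1.15 km − 0.9727 km = e (ρ_m − ρ_c)/ρ_m = 0.177 km.

0.177 km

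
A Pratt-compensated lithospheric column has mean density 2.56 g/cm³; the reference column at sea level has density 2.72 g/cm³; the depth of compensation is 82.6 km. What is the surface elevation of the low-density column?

ρ_ref D = ρ (D + h) → h = D (ρ_ref − ρ)/ρ.
h = 82.6 km × (2.72 − 2.56)/2.56 = 5.16 km.

5.16 km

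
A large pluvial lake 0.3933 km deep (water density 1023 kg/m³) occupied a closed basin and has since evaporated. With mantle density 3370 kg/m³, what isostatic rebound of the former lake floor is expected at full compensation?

0.119 km

u = d ρ_w/ρ_m = 0.3933 km × 1023/3370 = 0.119 km.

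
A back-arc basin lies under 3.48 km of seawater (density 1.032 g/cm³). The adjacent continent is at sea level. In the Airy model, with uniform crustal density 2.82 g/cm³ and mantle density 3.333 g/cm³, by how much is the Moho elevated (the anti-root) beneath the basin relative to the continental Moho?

By Archimedes' principle applied to the lithosphere: replacing crust with seawater at the top is compensated by replacing crust with mantle at the base: d (ρ_c − ρ_w) = a (ρ_m − ρ_c).
a = d (ρ_c − ρ_w)/(ρ_m − ρ_c) = 3.48 km × 1.788/0.513 = 12.1 km.

12.1 km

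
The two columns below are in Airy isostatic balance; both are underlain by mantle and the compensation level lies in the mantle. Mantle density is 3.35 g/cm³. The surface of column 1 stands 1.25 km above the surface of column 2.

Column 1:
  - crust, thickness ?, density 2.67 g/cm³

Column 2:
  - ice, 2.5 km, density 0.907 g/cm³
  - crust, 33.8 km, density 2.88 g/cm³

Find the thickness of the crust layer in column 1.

Take the compensation level at the base of the deeper column (depth z_c below the surface of column 1) and equate Σ ρ_i t_i down to z_c; mantle fills any gap and the z_c terms cancel.
Column 1: x×2.67 + (z_c − 0 − x)×3.35
Column 2: 1.25×0 + 2.5×0.907 + 33.8×2.88 + (z_c − 1.25 − 36.3)×3.35
The z_c×3.35 term appears on both sides and cancels. Collect the known terms of each column as K = Σ(ρt)_known − 3.35 × (depth of known layers): K_1 = 0 − 3.35×0 = 0; K_2 = 99.6115 − 3.35×(1.25 + 36.3) = −26.181.
Balance: K_1 − x×(3.35 − 2.67) = K_2, so x = (K_1 − K_2)/(3.35 − 2.67) = 26.181/0.68 = 38.5 km.

38.5 km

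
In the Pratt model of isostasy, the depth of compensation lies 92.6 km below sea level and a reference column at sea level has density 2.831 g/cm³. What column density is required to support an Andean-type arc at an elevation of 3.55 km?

2.73 g/cm³

Pratt balance: ρ_ref D = ρ (D + h).
ρ = ρ_ref D/(D + h) = 2.831 × 92.6 km/(92.6 km + 3.55 km) = 2.73 g/cm³.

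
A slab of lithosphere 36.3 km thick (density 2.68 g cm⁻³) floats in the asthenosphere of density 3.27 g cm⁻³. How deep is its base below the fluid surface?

29.8 km

Draft d = t ρ_obj/ρ_fluid = 36.3 km × 2.68/3.27 = 29.8 km.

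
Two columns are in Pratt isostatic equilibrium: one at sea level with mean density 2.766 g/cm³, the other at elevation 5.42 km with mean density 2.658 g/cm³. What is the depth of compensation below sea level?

ρ_ref D = ρ (D + h) → D (ρ_ref − ρ) = ρ h.
D = ρ h/(ρ_ref − ρ) = 2.658 × 5.42 km/(2.766 − 2.658) = 133 km.

133 km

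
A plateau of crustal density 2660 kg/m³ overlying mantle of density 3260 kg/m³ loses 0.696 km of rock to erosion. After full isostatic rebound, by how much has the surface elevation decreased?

0.128 km

Rebound u = e ρ_c/ρ_m = 0.696 km × 2660/3260 = 0.5679 km.
Net surface drop = e − u = 0.696 km − 0.5679 km = e (ρ_m − ρ_c)/ρ_m = 0.128 km.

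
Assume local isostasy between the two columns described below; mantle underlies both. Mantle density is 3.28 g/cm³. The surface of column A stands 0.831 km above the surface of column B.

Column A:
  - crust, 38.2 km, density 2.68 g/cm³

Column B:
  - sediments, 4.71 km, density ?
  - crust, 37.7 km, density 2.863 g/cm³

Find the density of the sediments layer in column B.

Take the compensation level at the base of the deeper column (depth z_c below the surface of column A) and equate Σ ρ_i t_i down to z_c; mantle fills any gap and the z_c terms cancel.
Column A: 38.2×2.68 + (z_c − 38.2)×3.28
Column B: 0.831×0 + 4.71×ρ + 37.7×2.863 + (z_c − 0.831 − 42.41)×3.28
The z_c×3.28 term appears on both sides and cancels. Collect the known terms of each column as K = Σ(ρt)_known − 3.28 × (depth of known layers): K_A = 102.376 − 3.28×38.2 = −22.92; K_B = 107.9351 − 3.28×(0.831 + 42.41) = −33.89538.
Balance: K_A = K_B + 4.71×ρ, so ρ = (K_A − K_B)/4.71 = 10.9754/4.71 = 2.33 g/cm³.

2.33 g/cm³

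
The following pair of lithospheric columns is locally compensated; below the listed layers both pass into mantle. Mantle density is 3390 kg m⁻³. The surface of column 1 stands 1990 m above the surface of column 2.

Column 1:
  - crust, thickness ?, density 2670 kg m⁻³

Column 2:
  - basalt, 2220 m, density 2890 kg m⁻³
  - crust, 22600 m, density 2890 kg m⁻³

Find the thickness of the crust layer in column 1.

26600 m

Take the compensation level at the base of the deeper column (depth z_c below the surface of column 1) and equate Σ ρ_i t_i down to z_c; mantle fills any gap and the z_c terms cancel.
Column 1: x×2670 + (z_c − 0 − x)×3390
Column 2: 1990×0 + 2220×2890 + 22600×2890 + (z_c − 1990 − 24820)×3390
The z_c×3390 term appears on both sides and cancels. Collect the known terms of each column as K = Σ(ρt)_known − 3390 × (depth of known layers): K_1 = 0 − 3390×0 = 0; K_2 = 71729800 − 3390×(1990 + 24820) = −19156100.
Balance: K_1 − x×(3390 − 2670) = K_2, so x = (K_1 − K_2)/(3390 − 2670) = 19156100/720 = 26600 m.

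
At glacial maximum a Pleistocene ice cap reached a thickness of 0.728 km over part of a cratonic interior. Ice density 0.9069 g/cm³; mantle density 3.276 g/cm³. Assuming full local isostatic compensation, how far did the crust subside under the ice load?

For local isostatic compensation: the ice load ρ_ice t is balanced by mantle displaced below, ρ_m s.
s = t ρ_ice / ρ_m = 0.728 km × 0.9069/3.276 = 0.202 km.

0.202 km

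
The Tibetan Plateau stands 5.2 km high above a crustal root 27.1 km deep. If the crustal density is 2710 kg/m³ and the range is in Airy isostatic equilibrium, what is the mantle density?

3230 kg/m³

Airy balance: ρ_c h = (ρ_m − ρ_c) r → ρ_m = ρ_c (1 + h/r).
ρ_m = 2710 × (1 + 5.2 km/27.1 km) = 3230 kg/m³.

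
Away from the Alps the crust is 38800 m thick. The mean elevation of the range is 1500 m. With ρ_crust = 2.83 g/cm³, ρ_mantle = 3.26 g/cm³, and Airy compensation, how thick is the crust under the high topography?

Root depth r = h ρ_c / (ρ_m − ρ_c) = 1500 m × 2.83 / 0.43 = 9872 m.
Total thickness = T + h + r = 38800 m + 1500 m + 9872 m = 50200 m.

50200 m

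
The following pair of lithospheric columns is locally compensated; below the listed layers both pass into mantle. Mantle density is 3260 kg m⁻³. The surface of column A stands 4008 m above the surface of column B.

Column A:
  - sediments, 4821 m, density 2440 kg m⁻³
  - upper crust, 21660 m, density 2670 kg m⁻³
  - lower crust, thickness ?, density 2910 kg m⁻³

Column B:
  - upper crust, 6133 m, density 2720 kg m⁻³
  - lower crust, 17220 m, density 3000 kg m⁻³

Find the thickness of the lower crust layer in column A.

11800 m

Take the compensation level at the base of the deeper column (depth z_c below the surface of column A) and equate Σ ρ_i t_i down to z_c; mantle fills any gap and the z_c terms cancel.
Column A: 4821×2440 + 21660×2670 + x×2910 + (z_c − 26481 − x)×3260
Column B: 4008×0 + 6133×2720 + 17220×3000 + (z_c − 4008 − 23353)×3260
The z_c×3260 term appears on both sides and cancels. Collect the known terms of each column as K = Σ(ρt)_known − 3260 × (depth of known layers): K_A = 69595440 − 3260×26481 = −16732620; K_B = 68341760 − 3260×(4008 + 23353) = −20855100.
Balance: K_A − x×(3260 − 2910) = K_B, so x = (K_A − K_B)/(3260 − 2910) = 4122480/350 = 11800 m.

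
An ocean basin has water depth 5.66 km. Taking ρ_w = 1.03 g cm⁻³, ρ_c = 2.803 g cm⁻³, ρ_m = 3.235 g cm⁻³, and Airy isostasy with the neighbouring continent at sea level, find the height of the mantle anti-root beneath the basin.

By Archimedes' principle applied to the lithosphere: replacing crust with seawater at the top is compensated by replacing crust with mantle at the base: d (ρ_c − ρ_w) = a (ρ_m − ρ_c).
a = d (ρ_c − ρ_w)/(ρ_m − ρ_c) = 5.66 km × 1.773/0.432 = 23.2 km.

23.2 km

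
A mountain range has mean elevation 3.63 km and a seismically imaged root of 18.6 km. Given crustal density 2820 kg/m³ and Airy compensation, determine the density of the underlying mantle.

3370 kg/m³

Airy balance: ρ_c h = (ρ_m − ρ_c) r → ρ_m = ρ_c (1 + h/r).
ρ_m = 2820 × (1 + 3.63 km/18.6 km) = 3370 kg/m³.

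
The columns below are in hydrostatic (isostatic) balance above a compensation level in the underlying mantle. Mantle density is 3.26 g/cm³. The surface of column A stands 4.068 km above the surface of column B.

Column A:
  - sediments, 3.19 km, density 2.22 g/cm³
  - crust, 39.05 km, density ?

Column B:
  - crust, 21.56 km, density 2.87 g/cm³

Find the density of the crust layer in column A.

2.79 g/cm³

Take the compensation level at the base of the deeper column (depth z_c below the surface of column A) and equate Σ ρ_i t_i down to z_c; mantle fills any gap and the z_c terms cancel.
Column A: 3.19×2.22 + 39.05×ρ + (z_c − 42.24)×3.26
Column B: 4.068×0 + 21.56×2.87 + (z_c − 4.068 − 21.56)×3.26
The z_c×3.26 term appears on both sides and cancels. Collect the known terms of each column as K = Σ(ρt)_known − 3.26 × (depth of known layers): K_A = 7.0818 − 3.26×42.24 = −130.6206; K_B = 61.8772 − 3.26×(4.068 + 21.56) = −21.67008.
Balance: K_A + 39.05×ρ = K_B, so ρ = (K_B − K_A)/39.05 = 108.951/39.05 = 2.79 g/cm³.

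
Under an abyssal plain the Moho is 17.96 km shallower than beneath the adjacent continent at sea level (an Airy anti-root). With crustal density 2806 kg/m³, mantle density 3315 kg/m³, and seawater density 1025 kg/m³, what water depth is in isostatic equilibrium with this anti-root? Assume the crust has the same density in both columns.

5.13 km

Replacing a thickness d of crust by seawater at the top must be balanced by replacing crust with mantle at the base: d (ρ_c − ρ_w) = a (ρ_m − ρ_c).
d = a (ρ_m − ρ_c)/(ρ_c − ρ_w) = 17.96 km × 509/1781 = 5.13 km.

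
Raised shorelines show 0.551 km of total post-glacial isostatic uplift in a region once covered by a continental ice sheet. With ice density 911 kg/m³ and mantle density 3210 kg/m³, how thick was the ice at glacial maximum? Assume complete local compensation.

1.94 km

u = t ρ_ice/ρ_m → t = u ρ_m/ρ_ice = 0.551 km × 3210/911 = 1.94 km.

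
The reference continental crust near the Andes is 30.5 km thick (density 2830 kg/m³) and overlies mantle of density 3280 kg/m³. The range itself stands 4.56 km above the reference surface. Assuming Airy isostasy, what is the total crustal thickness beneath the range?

Root depth r = h ρ_c / (ρ_m − ρ_c) = 4.56 km × 2830 / 450 = 28.68 km.
Total thickness = T + h + r = 30.5 km + 4.56 km + 28.68 km = 63.7 km.

63.7 km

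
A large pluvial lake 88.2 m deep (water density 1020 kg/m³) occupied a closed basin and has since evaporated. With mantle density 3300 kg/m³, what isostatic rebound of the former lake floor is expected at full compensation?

27.3 m

u = d ρ_w/ρ_m = 88.2 m × 1020/3300 = 27.3 m.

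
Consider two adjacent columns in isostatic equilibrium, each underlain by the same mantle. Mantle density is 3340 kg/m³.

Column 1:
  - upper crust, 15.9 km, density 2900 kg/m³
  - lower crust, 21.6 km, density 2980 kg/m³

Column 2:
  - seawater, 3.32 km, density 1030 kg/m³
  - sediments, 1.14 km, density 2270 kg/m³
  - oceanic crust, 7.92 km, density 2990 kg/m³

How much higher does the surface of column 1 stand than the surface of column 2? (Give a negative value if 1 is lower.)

0.931 km

For any compensation level in the mantle, the mantle terms cancel and isostasy reduces to e = (Σt_1 − Σt_2) − (Σ(ρt)_1 − Σ(ρt)_2) / ρ_m.
Σt_1 = 37.5 km; Σt_2 = 12.38 km; Σ(ρt)_1 = 110478; Σ(ρt)_2 = 29688.2 (in km·kg/m³).
e = (37.5 − 12.38) − (110478 − 29688.2) / 3340 = 0.931 km.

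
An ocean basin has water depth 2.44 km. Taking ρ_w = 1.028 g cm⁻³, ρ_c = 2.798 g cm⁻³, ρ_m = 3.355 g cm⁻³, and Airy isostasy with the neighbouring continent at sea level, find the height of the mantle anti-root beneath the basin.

7.75 km

Equating mass per unit area of the two columns: replacing crust with seawater at the top is compensated by replacing crust with mantle at the base: d (ρ_c − ρ_w) = a (ρ_m − ρ_c).
a = d (ρ_c − ρ_w)/(ρ_m − ρ_c) = 2.44 km × 1.77/0.557 = 7.75 km.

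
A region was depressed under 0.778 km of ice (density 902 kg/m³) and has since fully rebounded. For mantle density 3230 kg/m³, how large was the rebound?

Removing the load lets mantle flow back in; uplift u satisfies ρ_ice t = ρ_m u.
u = t ρ_ice/ρ_m = 0.778 km × 902/3230 = 0.217 km.

0.217 km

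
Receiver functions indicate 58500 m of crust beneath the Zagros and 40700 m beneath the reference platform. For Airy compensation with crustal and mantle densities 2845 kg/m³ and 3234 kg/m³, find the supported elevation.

Excess crust Δ = 58500 m − 40700 m = 17800 m, split between elevation h and root r with h + r = Δ.
Airy balance ρ_c h = (ρ_m − ρ_c) r gives r = h ρ_c/(ρ_m − ρ_c), so h (1 + ρ_c/(ρ_m − ρ_c)) = Δ, i.e. h = Δ (ρ_m − ρ_c)/ρ_m.
h = 17800 m × 389/3234 = 2140 m.

2140 m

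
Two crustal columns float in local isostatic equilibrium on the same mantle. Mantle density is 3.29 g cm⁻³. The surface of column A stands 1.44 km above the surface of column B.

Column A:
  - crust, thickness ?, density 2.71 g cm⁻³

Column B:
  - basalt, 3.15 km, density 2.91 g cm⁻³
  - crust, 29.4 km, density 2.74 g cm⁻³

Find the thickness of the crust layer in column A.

Take the compensation level at the base of the deeper column (depth z_c below the surface of column A) and equate Σ ρ_i t_i down to z_c; mantle fills any gap and the z_c terms cancel.
Column A: x×2.71 + (z_c − 0 − x)×3.29
Column B: 1.44×0 + 3.15×2.91 + 29.4×2.74 + (z_c − 1.44 − 32.55)×3.29
The z_c×3.29 term appears on both sides and cancels. Collect the known terms of each column as K = Σ(ρt)_known − 3.29 × (depth of known layers): K_A = 0 − 3.29×0 = 0; K_B = 89.7225 − 3.29×(1.44 + 32.55) = −22.1046.
Balance: K_A − x×(3.29 − 2.71) = K_B, so x = (K_A − K_B)/(3.29 − 2.71) = 22.1046/0.58 = 38.1 km.

38.1 km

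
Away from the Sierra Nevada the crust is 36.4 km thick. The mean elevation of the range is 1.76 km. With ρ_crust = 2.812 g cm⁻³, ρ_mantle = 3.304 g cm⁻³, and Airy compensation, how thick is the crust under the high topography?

48.2 km

Root depth r = h ρ_c / (ρ_m − ρ_c) = 1.76 km × 2.812 / 0.492 = 10.06 km.
Total thickness = T + h + r = 36.4 km + 1.76 km + 10.06 km = 48.2 km.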